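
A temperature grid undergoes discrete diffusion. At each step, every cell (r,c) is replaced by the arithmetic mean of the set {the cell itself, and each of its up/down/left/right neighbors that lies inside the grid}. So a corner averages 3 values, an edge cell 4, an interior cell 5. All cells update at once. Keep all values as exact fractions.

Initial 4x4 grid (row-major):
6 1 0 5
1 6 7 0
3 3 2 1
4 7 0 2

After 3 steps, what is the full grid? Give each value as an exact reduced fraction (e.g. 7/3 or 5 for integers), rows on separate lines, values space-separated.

After step 1:
  8/3 13/4 13/4 5/3
  4 18/5 3 13/4
  11/4 21/5 13/5 5/4
  14/3 7/2 11/4 1
After step 2:
  119/36 383/120 67/24 49/18
  781/240 361/100 157/50 55/24
  937/240 333/100 69/25 81/40
  131/36 907/240 197/80 5/3
After step 3:
  7021/2160 11609/3600 10661/3600 281/108
  25333/7200 19831/6000 2189/750 9161/3600
  25429/7200 1043/300 5487/2000 2623/1200
  1019/270 23779/7200 6401/2400 1477/720

Answer: 7021/2160 11609/3600 10661/3600 281/108
25333/7200 19831/6000 2189/750 9161/3600
25429/7200 1043/300 5487/2000 2623/1200
1019/270 23779/7200 6401/2400 1477/720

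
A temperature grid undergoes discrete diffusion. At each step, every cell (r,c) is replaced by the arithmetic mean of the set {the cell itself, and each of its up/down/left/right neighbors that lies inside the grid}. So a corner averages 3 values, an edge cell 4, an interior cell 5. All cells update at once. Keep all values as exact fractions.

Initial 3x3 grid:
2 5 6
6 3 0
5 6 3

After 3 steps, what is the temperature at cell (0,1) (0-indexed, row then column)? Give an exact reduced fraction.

Step 1: cell (0,1) = 4
Step 2: cell (0,1) = 4
Step 3: cell (0,1) = 931/240
Full grid after step 3:
  227/54 931/240 395/108
  171/40 4799/1200 2563/720
  1925/432 11617/2880 59/16

Answer: 931/240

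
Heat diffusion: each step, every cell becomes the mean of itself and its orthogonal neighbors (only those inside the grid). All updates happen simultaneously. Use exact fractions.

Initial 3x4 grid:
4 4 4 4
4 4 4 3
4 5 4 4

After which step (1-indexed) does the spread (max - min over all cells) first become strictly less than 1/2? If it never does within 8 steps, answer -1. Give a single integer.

Answer: 3

Derivation:
Step 1: max=13/3, min=11/3, spread=2/3
Step 2: max=511/120, min=893/240, spread=43/80
Step 3: max=4531/1080, min=8203/2160, spread=859/2160
  -> spread < 1/2 first at step 3
Step 4: max=26813/6480, min=100069/25920, spread=7183/25920
Step 5: max=801131/194400, min=6030671/1555200, spread=378377/1555200
Step 6: max=2983771/729000, min=364548133/93312000, spread=3474911/18662400
Step 7: max=1426911817/349920000, min=21958578767/5598720000, spread=174402061/1119744000
Step 8: max=42641636509/10497600000, min=1322855776813/335923200000, spread=1667063659/13436928000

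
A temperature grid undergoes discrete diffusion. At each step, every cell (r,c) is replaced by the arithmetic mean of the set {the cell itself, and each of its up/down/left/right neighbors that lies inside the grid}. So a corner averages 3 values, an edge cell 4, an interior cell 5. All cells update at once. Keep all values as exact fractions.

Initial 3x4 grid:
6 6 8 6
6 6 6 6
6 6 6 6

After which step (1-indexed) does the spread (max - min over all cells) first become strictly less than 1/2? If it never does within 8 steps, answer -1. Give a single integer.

Answer: 3

Derivation:
Step 1: max=20/3, min=6, spread=2/3
Step 2: max=391/60, min=6, spread=31/60
Step 3: max=3451/540, min=6, spread=211/540
  -> spread < 1/2 first at step 3
Step 4: max=340897/54000, min=5447/900, spread=14077/54000
Step 5: max=3056407/486000, min=327683/54000, spread=5363/24300
Step 6: max=91220809/14580000, min=182869/30000, spread=93859/583200
Step 7: max=5459074481/874800000, min=296936467/48600000, spread=4568723/34992000
Step 8: max=326708435629/52488000000, min=8929618889/1458000000, spread=8387449/83980800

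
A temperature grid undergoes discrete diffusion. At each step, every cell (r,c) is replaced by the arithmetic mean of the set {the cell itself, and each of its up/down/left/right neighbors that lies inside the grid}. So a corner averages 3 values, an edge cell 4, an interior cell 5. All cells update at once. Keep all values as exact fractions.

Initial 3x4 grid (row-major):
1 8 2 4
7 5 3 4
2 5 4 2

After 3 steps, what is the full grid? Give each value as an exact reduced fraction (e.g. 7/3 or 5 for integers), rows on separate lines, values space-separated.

Answer: 2519/540 30857/7200 29237/7200 3883/1080
7011/1600 4461/1000 1426/375 51809/14400
9661/2160 14741/3600 6953/1800 7451/2160

Derivation:
After step 1:
  16/3 4 17/4 10/3
  15/4 28/5 18/5 13/4
  14/3 4 7/2 10/3
After step 2:
  157/36 1151/240 911/240 65/18
  387/80 419/100 101/25 811/240
  149/36 533/120 433/120 121/36
After step 3:
  2519/540 30857/7200 29237/7200 3883/1080
  7011/1600 4461/1000 1426/375 51809/14400
  9661/2160 14741/3600 6953/1800 7451/2160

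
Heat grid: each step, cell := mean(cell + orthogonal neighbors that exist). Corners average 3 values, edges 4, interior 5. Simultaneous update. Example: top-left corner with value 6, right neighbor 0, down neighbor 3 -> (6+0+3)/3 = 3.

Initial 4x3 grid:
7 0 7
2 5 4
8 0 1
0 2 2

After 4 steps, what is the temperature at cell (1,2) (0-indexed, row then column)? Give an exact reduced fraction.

Answer: 336959/108000

Derivation:
Step 1: cell (1,2) = 17/4
Step 2: cell (1,2) = 89/30
Step 3: cell (1,2) = 12497/3600
Step 4: cell (1,2) = 336959/108000
Full grid after step 4:
  55417/14400 3110377/864000 475553/129600
  60889/18000 1254083/360000 336959/108000
  166817/54000 79859/30000 294509/108000
  82267/32400 9897/4000 70517/32400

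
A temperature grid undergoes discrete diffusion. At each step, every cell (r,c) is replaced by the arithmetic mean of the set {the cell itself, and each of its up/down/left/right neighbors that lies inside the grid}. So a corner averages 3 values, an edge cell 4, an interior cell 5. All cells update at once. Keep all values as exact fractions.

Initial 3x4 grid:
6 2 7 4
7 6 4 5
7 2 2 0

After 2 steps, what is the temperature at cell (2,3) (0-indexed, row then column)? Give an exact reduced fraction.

Answer: 91/36

Derivation:
Step 1: cell (2,3) = 7/3
Step 2: cell (2,3) = 91/36
Full grid after step 2:
  67/12 187/40 589/120 77/18
  631/120 5 37/10 943/240
  193/36 947/240 803/240 91/36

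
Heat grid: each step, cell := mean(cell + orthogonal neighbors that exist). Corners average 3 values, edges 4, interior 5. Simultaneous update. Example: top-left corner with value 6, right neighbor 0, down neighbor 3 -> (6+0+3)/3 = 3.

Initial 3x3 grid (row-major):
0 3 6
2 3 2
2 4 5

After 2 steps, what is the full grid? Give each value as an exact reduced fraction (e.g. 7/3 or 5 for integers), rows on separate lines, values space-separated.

Answer: 77/36 167/60 32/9
533/240 301/100 53/15
95/36 379/120 67/18

Derivation:
After step 1:
  5/3 3 11/3
  7/4 14/5 4
  8/3 7/2 11/3
After step 2:
  77/36 167/60 32/9
  533/240 301/100 53/15
  95/36 379/120 67/18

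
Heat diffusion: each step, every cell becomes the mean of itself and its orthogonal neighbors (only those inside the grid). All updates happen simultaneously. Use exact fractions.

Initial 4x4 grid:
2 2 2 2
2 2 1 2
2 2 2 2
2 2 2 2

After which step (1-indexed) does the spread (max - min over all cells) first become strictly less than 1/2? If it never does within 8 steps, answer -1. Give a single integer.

Answer: 1

Derivation:
Step 1: max=2, min=7/4, spread=1/4
  -> spread < 1/2 first at step 1
Step 2: max=2, min=89/50, spread=11/50
Step 3: max=2, min=4433/2400, spread=367/2400
Step 4: max=1187/600, min=20029/10800, spread=1337/10800
Step 5: max=35531/18000, min=606331/324000, spread=33227/324000
Step 6: max=211951/108000, min=18225673/9720000, spread=849917/9720000
Step 7: max=3171467/1620000, min=549485653/291600000, spread=21378407/291600000
Step 8: max=948311657/486000000, min=16529537629/8748000000, spread=540072197/8748000000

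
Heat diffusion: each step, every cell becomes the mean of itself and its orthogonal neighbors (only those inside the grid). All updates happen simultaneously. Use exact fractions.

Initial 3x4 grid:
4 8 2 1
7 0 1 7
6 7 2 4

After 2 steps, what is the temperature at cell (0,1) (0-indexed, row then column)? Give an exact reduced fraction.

Answer: 523/120

Derivation:
Step 1: cell (0,1) = 7/2
Step 2: cell (0,1) = 523/120
Full grid after step 2:
  169/36 523/120 367/120 115/36
  437/80 37/10 67/20 799/240
  44/9 1111/240 839/240 133/36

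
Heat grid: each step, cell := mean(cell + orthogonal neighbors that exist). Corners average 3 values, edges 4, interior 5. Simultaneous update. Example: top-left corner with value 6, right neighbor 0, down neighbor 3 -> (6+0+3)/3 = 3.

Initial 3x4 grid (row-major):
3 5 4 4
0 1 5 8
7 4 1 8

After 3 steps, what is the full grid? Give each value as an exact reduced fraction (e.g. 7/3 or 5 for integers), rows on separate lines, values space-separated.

Answer: 667/216 24613/7200 31223/7200 668/135
44431/14400 21119/6000 8563/2000 24607/4800
709/216 25813/7200 32023/7200 2707/540

Derivation:
After step 1:
  8/3 13/4 9/2 16/3
  11/4 3 19/5 25/4
  11/3 13/4 9/2 17/3
After step 2:
  26/9 161/48 1013/240 193/36
  145/48 321/100 441/100 421/80
  29/9 173/48 1033/240 197/36
After step 3:
  667/216 24613/7200 31223/7200 668/135
  44431/14400 21119/6000 8563/2000 24607/4800
  709/216 25813/7200 32023/7200 2707/540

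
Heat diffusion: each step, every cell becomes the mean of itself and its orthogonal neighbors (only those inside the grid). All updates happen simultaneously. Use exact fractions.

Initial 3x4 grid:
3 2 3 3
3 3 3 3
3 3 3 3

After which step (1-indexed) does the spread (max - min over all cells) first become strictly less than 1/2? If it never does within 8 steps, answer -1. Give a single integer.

Answer: 1

Derivation:
Step 1: max=3, min=8/3, spread=1/3
  -> spread < 1/2 first at step 1
Step 2: max=3, min=329/120, spread=31/120
Step 3: max=3, min=3029/1080, spread=211/1080
Step 4: max=5353/1800, min=307103/108000, spread=14077/108000
Step 5: max=320317/108000, min=2775593/972000, spread=5363/48600
Step 6: max=177131/60000, min=83739191/29160000, spread=93859/1166400
Step 7: max=286263533/97200000, min=5038525519/1749600000, spread=4568723/69984000
Step 8: max=8566381111/2916000000, min=303147564371/104976000000, spread=8387449/167961600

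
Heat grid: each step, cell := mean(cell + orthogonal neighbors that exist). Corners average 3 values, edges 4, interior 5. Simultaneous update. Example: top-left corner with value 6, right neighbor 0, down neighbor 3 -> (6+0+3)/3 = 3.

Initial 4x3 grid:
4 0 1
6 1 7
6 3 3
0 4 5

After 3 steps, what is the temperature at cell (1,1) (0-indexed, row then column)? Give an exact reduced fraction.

Step 1: cell (1,1) = 17/5
Step 2: cell (1,1) = 311/100
Step 3: cell (1,1) = 413/125
Full grid after step 3:
  3397/1080 6751/2400 1531/540
  6077/1800 413/125 5677/1800
  1613/450 10537/3000 91/25
  943/270 6407/1800 1319/360

Answer: 413/125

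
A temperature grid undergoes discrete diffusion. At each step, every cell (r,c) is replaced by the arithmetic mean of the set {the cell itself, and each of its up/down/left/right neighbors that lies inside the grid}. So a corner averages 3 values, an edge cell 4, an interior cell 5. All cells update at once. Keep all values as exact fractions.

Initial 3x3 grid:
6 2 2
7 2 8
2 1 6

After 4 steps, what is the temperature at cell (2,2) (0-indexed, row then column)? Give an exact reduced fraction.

Step 1: cell (2,2) = 5
Step 2: cell (2,2) = 49/12
Step 3: cell (2,2) = 587/144
Step 4: cell (2,2) = 11351/2880
Full grid after step 4:
  11351/2880 9629/2400 17239/4320
  678463/172800 140353/36000 38741/9600
  24581/6480 674413/172800 11351/2880

Answer: 11351/2880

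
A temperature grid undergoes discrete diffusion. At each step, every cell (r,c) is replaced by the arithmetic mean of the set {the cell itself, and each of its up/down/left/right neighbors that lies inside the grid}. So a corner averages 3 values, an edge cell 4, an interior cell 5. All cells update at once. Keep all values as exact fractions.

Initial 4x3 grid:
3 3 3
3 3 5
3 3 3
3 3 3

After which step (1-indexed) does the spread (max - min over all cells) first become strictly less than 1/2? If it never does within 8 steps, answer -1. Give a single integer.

Step 1: max=11/3, min=3, spread=2/3
Step 2: max=211/60, min=3, spread=31/60
Step 3: max=1831/540, min=3, spread=211/540
  -> spread < 1/2 first at step 3
Step 4: max=178897/54000, min=2747/900, spread=14077/54000
Step 5: max=1598407/486000, min=165683/54000, spread=5363/24300
Step 6: max=47480809/14580000, min=92869/30000, spread=93859/583200
Step 7: max=2834674481/874800000, min=151136467/48600000, spread=4568723/34992000
Step 8: max=169244435629/52488000000, min=4555618889/1458000000, spread=8387449/83980800

Answer: 3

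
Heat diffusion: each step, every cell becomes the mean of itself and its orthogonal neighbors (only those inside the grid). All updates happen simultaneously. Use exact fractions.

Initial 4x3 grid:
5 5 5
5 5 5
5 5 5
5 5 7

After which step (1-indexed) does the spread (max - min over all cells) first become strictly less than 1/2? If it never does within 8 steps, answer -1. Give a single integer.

Step 1: max=17/3, min=5, spread=2/3
Step 2: max=50/9, min=5, spread=5/9
Step 3: max=581/108, min=5, spread=41/108
  -> spread < 1/2 first at step 3
Step 4: max=69017/12960, min=5, spread=4217/12960
Step 5: max=4097149/777600, min=18079/3600, spread=38417/155520
Step 6: max=244480211/46656000, min=362597/72000, spread=1903471/9331200
Step 7: max=14597789089/2799360000, min=10915759/2160000, spread=18038617/111974400
Step 8: max=873076182851/167961600000, min=984926759/194400000, spread=883978523/6718464000

Answer: 3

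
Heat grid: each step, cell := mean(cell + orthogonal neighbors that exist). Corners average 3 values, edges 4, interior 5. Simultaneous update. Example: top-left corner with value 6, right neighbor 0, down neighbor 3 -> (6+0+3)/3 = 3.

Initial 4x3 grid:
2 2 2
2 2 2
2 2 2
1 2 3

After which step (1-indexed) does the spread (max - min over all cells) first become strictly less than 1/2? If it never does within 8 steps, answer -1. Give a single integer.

Step 1: max=7/3, min=5/3, spread=2/3
Step 2: max=79/36, min=65/36, spread=7/18
  -> spread < 1/2 first at step 2
Step 3: max=913/432, min=815/432, spread=49/216
Step 4: max=5369/2592, min=4999/2592, spread=185/1296
Step 5: max=31819/15552, min=30389/15552, spread=715/7776
Step 6: max=63179/31104, min=61237/31104, spread=971/15552
Step 7: max=94327/46656, min=92297/46656, spread=1015/23328
Step 8: max=4513201/2239488, min=4444751/2239488, spread=34225/1119744

Answer: 2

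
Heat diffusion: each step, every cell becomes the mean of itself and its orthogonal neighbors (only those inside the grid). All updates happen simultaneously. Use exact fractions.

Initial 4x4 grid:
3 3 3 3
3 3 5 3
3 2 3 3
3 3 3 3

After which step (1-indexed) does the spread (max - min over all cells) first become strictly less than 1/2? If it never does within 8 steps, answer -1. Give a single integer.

Answer: 3

Derivation:
Step 1: max=7/2, min=11/4, spread=3/4
Step 2: max=84/25, min=17/6, spread=79/150
Step 3: max=491/150, min=1033/360, spread=727/1800
  -> spread < 1/2 first at step 3
Step 4: max=8827/2700, min=31297/10800, spread=1337/3600
Step 5: max=65431/20250, min=189443/64800, spread=33227/108000
Step 6: max=7806061/2430000, min=28674493/9720000, spread=849917/3240000
Step 7: max=464946377/145800000, min=865757533/291600000, spread=21378407/97200000
Step 8: max=3468816821/1093500000, min=26130317977/8748000000, spread=540072197/2916000000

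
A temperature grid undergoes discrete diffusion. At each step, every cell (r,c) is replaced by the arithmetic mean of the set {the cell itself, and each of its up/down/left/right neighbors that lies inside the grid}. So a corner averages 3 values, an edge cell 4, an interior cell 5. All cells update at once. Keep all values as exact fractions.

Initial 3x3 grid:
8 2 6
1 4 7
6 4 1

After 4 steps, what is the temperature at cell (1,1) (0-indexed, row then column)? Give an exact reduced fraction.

Answer: 47759/11250

Derivation:
Step 1: cell (1,1) = 18/5
Step 2: cell (1,1) = 108/25
Step 3: cell (1,1) = 1544/375
Step 4: cell (1,1) = 47759/11250
Full grid after step 4:
  557897/129600 934981/216000 96037/21600
  3554549/864000 47759/11250 68031/16000
  262561/64800 3481549/864000 179549/43200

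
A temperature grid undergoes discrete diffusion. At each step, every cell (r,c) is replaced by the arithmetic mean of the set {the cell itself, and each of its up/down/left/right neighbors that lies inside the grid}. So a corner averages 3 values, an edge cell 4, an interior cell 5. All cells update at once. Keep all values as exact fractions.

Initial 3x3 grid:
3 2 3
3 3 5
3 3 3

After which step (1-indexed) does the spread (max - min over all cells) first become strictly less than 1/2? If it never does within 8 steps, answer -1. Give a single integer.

Step 1: max=11/3, min=8/3, spread=1
Step 2: max=137/40, min=101/36, spread=223/360
Step 3: max=3611/1080, min=6307/2160, spread=61/144
  -> spread < 1/2 first at step 3
Step 4: max=211507/64800, min=384689/129600, spread=511/1728
Step 5: max=12548279/3888000, min=23480683/7776000, spread=4309/20736
Step 6: max=744874063/233280000, min=1421695001/466560000, spread=36295/248832
Step 7: max=44410755611/13996800000, min=85954889347/27993600000, spread=305773/2985984
Step 8: max=2651205952267/839808000000, min=5181664201409/1679616000000, spread=2575951/35831808

Answer: 3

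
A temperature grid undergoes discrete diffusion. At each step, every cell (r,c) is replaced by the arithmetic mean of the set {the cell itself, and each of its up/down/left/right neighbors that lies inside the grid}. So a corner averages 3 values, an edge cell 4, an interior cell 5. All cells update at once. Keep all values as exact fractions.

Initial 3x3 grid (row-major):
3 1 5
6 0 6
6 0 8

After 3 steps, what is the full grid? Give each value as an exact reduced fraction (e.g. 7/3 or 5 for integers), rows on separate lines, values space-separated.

Answer: 431/135 47497/14400 643/180
49147/14400 7013/2000 55247/14400
869/240 27211/7200 8641/2160

Derivation:
After step 1:
  10/3 9/4 4
  15/4 13/5 19/4
  4 7/2 14/3
After step 2:
  28/9 731/240 11/3
  821/240 337/100 961/240
  15/4 443/120 155/36
After step 3:
  431/135 47497/14400 643/180
  49147/14400 7013/2000 55247/14400
  869/240 27211/7200 8641/2160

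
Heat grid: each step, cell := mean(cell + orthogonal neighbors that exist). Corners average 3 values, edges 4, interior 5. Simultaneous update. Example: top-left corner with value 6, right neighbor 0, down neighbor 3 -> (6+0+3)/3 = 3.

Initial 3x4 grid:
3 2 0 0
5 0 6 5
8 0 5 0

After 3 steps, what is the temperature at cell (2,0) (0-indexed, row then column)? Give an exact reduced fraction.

Step 1: cell (2,0) = 13/3
Step 2: cell (2,0) = 139/36
Step 3: cell (2,0) = 1919/540
Full grid after step 3:
  6281/2160 18083/7200 16423/7200 1243/540
  5917/1800 17539/6000 671/250 12577/4800
  1919/540 11779/3600 5387/1800 6347/2160

Answer: 1919/540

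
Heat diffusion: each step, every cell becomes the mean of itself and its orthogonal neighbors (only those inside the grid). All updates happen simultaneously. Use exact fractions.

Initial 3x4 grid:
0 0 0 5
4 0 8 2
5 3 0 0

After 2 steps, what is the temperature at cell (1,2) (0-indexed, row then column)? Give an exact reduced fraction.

Step 1: cell (1,2) = 2
Step 2: cell (1,2) = 59/20
Full grid after step 2:
  43/36 91/48 91/48 28/9
  127/48 37/20 59/20 35/16
  11/4 47/16 89/48 43/18

Answer: 59/20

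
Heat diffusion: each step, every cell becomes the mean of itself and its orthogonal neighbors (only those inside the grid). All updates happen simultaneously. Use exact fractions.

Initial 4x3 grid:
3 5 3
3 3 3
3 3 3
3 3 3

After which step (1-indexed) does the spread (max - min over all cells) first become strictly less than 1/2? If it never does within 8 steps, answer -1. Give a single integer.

Answer: 3

Derivation:
Step 1: max=11/3, min=3, spread=2/3
Step 2: max=427/120, min=3, spread=67/120
Step 3: max=3677/1080, min=3, spread=437/1080
  -> spread < 1/2 first at step 3
Step 4: max=1453531/432000, min=1509/500, spread=29951/86400
Step 5: max=12879821/3888000, min=10283/3375, spread=206761/777600
Step 6: max=5121795571/1555200000, min=8265671/2700000, spread=14430763/62208000
Step 7: max=305043741689/93312000000, min=665652727/216000000, spread=139854109/746496000
Step 8: max=18218631890251/5598720000000, min=60171228977/19440000000, spread=7114543559/44789760000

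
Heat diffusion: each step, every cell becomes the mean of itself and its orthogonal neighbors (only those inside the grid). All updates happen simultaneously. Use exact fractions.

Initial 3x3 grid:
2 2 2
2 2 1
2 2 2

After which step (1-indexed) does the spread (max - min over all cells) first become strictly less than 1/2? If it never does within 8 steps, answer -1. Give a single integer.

Step 1: max=2, min=5/3, spread=1/3
  -> spread < 1/2 first at step 1
Step 2: max=2, min=413/240, spread=67/240
Step 3: max=393/200, min=3883/2160, spread=1807/10800
Step 4: max=10439/5400, min=1570037/864000, spread=33401/288000
Step 5: max=1036609/540000, min=14322067/7776000, spread=3025513/38880000
Step 6: max=54844051/28800000, min=5755873133/3110400000, spread=53531/995328
Step 7: max=14760883949/7776000000, min=347215074151/186624000000, spread=450953/11943936
Step 8: max=1765231389481/933120000000, min=20885976439397/11197440000000, spread=3799043/143327232

Answer: 1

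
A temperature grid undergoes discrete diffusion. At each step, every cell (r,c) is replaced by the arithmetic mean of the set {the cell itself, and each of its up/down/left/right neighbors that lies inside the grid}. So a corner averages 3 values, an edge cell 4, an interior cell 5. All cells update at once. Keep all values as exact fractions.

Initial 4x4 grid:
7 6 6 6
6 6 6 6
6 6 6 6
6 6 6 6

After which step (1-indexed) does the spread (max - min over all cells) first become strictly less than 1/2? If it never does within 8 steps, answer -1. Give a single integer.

Step 1: max=19/3, min=6, spread=1/3
  -> spread < 1/2 first at step 1
Step 2: max=113/18, min=6, spread=5/18
Step 3: max=1337/216, min=6, spread=41/216
Step 4: max=39923/6480, min=6, spread=1043/6480
Step 5: max=1191953/194400, min=6, spread=25553/194400
Step 6: max=35663459/5832000, min=108079/18000, spread=645863/5832000
Step 7: max=1067401691/174960000, min=720971/120000, spread=16225973/174960000
Step 8: max=31970277983/5248800000, min=324701/54000, spread=409340783/5248800000

Answer: 1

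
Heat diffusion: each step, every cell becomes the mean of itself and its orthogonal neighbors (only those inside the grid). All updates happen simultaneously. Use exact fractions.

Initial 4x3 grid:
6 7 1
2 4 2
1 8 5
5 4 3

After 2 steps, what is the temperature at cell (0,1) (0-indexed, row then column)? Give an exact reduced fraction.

Step 1: cell (0,1) = 9/2
Step 2: cell (0,1) = 523/120
Full grid after step 2:
  17/4 523/120 65/18
  337/80 79/20 463/120
  899/240 9/2 159/40
  37/9 251/60 9/2

Answer: 523/120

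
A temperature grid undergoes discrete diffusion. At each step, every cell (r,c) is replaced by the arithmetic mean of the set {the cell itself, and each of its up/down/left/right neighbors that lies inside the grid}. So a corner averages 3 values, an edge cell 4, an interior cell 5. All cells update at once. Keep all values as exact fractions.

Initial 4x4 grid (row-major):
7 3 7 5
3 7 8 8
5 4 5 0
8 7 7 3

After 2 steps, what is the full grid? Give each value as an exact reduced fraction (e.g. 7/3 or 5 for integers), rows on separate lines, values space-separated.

Answer: 95/18 253/48 305/48 53/9
119/24 291/50 139/25 275/48
683/120 269/50 269/50 1043/240
109/18 91/15 151/30 77/18

Derivation:
After step 1:
  13/3 6 23/4 20/3
  11/2 5 7 21/4
  5 28/5 24/5 4
  20/3 13/2 11/2 10/3
After step 2:
  95/18 253/48 305/48 53/9
  119/24 291/50 139/25 275/48
  683/120 269/50 269/50 1043/240
  109/18 91/15 151/30 77/18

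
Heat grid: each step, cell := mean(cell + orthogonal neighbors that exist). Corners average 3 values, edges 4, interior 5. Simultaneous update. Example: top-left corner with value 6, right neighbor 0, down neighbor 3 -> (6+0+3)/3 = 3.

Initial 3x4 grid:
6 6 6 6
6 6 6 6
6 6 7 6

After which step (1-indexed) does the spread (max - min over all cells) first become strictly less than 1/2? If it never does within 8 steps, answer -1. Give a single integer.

Answer: 1

Derivation:
Step 1: max=19/3, min=6, spread=1/3
  -> spread < 1/2 first at step 1
Step 2: max=751/120, min=6, spread=31/120
Step 3: max=6691/1080, min=6, spread=211/1080
Step 4: max=664897/108000, min=10847/1800, spread=14077/108000
Step 5: max=5972407/972000, min=651683/108000, spread=5363/48600
Step 6: max=178700809/29160000, min=362869/60000, spread=93859/1166400
Step 7: max=10707874481/1749600000, min=588536467/97200000, spread=4568723/69984000
Step 8: max=641636435629/104976000000, min=17677618889/2916000000, spread=8387449/167961600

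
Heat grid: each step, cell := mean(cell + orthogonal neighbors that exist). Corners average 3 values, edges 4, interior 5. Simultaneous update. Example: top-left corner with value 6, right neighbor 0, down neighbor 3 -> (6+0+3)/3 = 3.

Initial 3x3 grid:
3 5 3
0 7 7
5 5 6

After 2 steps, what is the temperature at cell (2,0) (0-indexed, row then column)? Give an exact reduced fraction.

Answer: 77/18

Derivation:
Step 1: cell (2,0) = 10/3
Step 2: cell (2,0) = 77/18
Full grid after step 2:
  131/36 509/120 61/12
  291/80 491/100 431/80
  77/18 1193/240 35/6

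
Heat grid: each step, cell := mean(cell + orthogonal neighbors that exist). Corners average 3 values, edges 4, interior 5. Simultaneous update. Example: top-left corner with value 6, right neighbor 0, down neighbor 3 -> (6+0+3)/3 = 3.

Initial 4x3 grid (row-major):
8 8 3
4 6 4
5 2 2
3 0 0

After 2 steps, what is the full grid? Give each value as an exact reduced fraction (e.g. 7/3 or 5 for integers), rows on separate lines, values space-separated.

Answer: 56/9 1363/240 5
1243/240 471/100 311/80
179/48 291/100 113/48
89/36 91/48 47/36

Derivation:
After step 1:
  20/3 25/4 5
  23/4 24/5 15/4
  7/2 3 2
  8/3 5/4 2/3
After step 2:
  56/9 1363/240 5
  1243/240 471/100 311/80
  179/48 291/100 113/48
  89/36 91/48 47/36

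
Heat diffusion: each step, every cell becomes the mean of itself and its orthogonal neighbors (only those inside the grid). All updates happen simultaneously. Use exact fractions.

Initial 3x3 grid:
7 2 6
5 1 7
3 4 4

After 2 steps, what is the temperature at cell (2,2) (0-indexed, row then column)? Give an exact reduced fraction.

Answer: 25/6

Derivation:
Step 1: cell (2,2) = 5
Step 2: cell (2,2) = 25/6
Full grid after step 2:
  38/9 131/30 9/2
  247/60 193/50 183/40
  11/3 79/20 25/6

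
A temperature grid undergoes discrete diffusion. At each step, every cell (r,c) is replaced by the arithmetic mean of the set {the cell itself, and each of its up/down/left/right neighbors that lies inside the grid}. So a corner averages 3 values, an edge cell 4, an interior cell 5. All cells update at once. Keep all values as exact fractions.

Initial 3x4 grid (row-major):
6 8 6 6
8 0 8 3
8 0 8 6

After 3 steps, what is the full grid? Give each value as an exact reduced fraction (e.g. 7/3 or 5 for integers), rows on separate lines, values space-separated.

After step 1:
  22/3 5 7 5
  11/2 24/5 5 23/4
  16/3 4 11/2 17/3
After step 2:
  107/18 181/30 11/2 71/12
  689/120 243/50 561/100 257/48
  89/18 589/120 121/24 203/36
After step 3:
  6379/1080 2513/450 1153/200 805/144
  38683/7200 4073/750 31639/6000 81071/14400
  2807/540 17779/3600 19079/3600 2309/432

Answer: 6379/1080 2513/450 1153/200 805/144
38683/7200 4073/750 31639/6000 81071/14400
2807/540 17779/3600 19079/3600 2309/432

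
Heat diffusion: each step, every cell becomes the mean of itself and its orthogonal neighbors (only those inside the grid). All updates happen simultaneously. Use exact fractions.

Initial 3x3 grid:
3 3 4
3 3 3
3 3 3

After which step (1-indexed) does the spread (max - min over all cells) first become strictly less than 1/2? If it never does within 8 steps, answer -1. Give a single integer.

Answer: 1

Derivation:
Step 1: max=10/3, min=3, spread=1/3
  -> spread < 1/2 first at step 1
Step 2: max=59/18, min=3, spread=5/18
Step 3: max=689/216, min=3, spread=41/216
Step 4: max=41011/12960, min=1091/360, spread=347/2592
Step 5: max=2439737/777600, min=10957/3600, spread=2921/31104
Step 6: max=145796539/46656000, min=1321483/432000, spread=24611/373248
Step 7: max=8716802033/2799360000, min=29816741/9720000, spread=207329/4478976
Step 8: max=521914752451/167961600000, min=1594001599/518400000, spread=1746635/53747712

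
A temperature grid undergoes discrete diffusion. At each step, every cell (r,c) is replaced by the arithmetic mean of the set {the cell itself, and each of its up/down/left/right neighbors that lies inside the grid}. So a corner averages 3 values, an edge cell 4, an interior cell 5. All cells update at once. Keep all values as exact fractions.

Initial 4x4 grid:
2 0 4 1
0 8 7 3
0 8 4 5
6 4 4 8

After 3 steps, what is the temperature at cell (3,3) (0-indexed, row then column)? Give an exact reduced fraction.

Answer: 5663/1080

Derivation:
Step 1: cell (3,3) = 17/3
Step 2: cell (3,3) = 47/9
Step 3: cell (3,3) = 5663/1080
Full grid after step 3:
  2873/1080 2897/900 3203/900 3971/1080
  11423/3600 2299/600 12917/3000 15287/3600
  2747/720 13339/3000 2989/600 17663/3600
  4429/1080 1711/360 9199/1800 5663/1080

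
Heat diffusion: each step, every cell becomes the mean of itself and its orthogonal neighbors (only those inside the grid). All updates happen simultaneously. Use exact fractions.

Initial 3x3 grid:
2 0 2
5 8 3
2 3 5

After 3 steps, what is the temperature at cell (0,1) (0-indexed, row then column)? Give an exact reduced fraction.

Answer: 81/25

Derivation:
Step 1: cell (0,1) = 3
Step 2: cell (0,1) = 27/10
Step 3: cell (0,1) = 81/25
Full grid after step 3:
  6713/2160 81/25 3299/1080
  52781/14400 6949/2000 26453/7200
  8123/2160 3217/800 1031/270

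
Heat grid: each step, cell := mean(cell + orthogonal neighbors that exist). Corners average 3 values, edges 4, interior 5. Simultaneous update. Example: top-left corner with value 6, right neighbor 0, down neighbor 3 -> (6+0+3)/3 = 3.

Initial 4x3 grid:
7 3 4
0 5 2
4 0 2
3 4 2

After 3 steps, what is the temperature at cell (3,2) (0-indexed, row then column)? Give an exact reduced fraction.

Answer: 275/108

Derivation:
Step 1: cell (3,2) = 8/3
Step 2: cell (3,2) = 77/36
Step 3: cell (3,2) = 275/108
Full grid after step 3:
  725/216 10343/2880 25/8
  4789/1440 671/240 1453/480
  3791/1440 677/240 3341/1440
  77/27 6977/2880 275/108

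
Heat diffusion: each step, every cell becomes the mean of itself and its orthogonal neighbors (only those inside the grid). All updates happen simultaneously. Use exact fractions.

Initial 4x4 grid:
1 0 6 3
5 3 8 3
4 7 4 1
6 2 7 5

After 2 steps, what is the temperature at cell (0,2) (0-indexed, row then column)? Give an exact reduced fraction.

Step 1: cell (0,2) = 17/4
Step 2: cell (0,2) = 311/80
Full grid after step 2:
  31/12 267/80 311/80 4
  307/80 383/100 114/25 79/20
  67/16 5 439/100 251/60
  5 9/2 74/15 145/36

Answer: 311/80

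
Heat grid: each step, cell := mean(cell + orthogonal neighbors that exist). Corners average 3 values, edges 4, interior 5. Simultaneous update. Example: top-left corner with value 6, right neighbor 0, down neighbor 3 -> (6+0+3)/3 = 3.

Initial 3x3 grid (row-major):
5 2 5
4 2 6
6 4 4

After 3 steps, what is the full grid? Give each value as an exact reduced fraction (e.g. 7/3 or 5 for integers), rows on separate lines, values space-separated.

After step 1:
  11/3 7/2 13/3
  17/4 18/5 17/4
  14/3 4 14/3
After step 2:
  137/36 151/40 145/36
  971/240 98/25 337/80
  155/36 127/30 155/36
After step 3:
  8371/2160 9317/2400 8651/2160
  57877/14400 1514/375 19759/4800
  9061/2160 943/225 9181/2160

Answer: 8371/2160 9317/2400 8651/2160
57877/14400 1514/375 19759/4800
9061/2160 943/225 9181/2160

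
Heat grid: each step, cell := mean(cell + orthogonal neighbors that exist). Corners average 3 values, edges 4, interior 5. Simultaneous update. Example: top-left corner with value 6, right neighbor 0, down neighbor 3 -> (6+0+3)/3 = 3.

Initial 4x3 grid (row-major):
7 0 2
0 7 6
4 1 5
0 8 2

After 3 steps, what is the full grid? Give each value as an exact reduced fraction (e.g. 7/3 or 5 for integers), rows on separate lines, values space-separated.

After step 1:
  7/3 4 8/3
  9/2 14/5 5
  5/4 5 7/2
  4 11/4 5
After step 2:
  65/18 59/20 35/9
  653/240 213/50 419/120
  59/16 153/50 37/8
  8/3 67/16 15/4
After step 3:
  6683/2160 1471/400 3719/1080
  25703/7200 6593/2000 14639/3600
  2427/800 991/250 2239/600
  253/72 16397/4800 67/16

Answer: 6683/2160 1471/400 3719/1080
25703/7200 6593/2000 14639/3600
2427/800 991/250 2239/600
253/72 16397/4800 67/16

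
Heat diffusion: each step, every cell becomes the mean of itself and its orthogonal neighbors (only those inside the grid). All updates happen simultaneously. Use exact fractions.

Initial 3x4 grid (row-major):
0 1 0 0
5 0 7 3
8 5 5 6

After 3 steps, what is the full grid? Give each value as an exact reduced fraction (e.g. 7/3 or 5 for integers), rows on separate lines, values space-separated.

After step 1:
  2 1/4 2 1
  13/4 18/5 3 4
  6 9/2 23/4 14/3
After step 2:
  11/6 157/80 25/16 7/3
  297/80 73/25 367/100 19/6
  55/12 397/80 215/48 173/36
After step 3:
  901/360 4967/2400 5717/2400 113/48
  15659/4800 6891/2000 9479/3000 6289/1800
  1591/360 3389/800 32251/7200 1793/432

Answer: 901/360 4967/2400 5717/2400 113/48
15659/4800 6891/2000 9479/3000 6289/1800
1591/360 3389/800 32251/7200 1793/432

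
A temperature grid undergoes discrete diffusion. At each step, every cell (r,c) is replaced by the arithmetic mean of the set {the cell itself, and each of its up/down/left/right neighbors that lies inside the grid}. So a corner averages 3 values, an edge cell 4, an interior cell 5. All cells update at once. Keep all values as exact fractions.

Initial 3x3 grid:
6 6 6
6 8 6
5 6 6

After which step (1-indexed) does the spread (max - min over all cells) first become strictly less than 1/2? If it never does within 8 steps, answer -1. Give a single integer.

Answer: 2

Derivation:
Step 1: max=13/2, min=17/3, spread=5/6
Step 2: max=319/50, min=109/18, spread=73/225
  -> spread < 1/2 first at step 2
Step 3: max=15113/2400, min=6557/1080, spread=4877/21600
Step 4: max=67879/10800, min=398599/64800, spread=347/2592
Step 5: max=4051163/648000, min=23941853/3888000, spread=2921/31104
Step 6: max=242889811/38880000, min=1441956991/233280000, spread=24611/373248
Step 7: max=14542437167/2332800000, min=86606719877/13996800000, spread=207329/4478976
Step 8: max=871844631199/139968000000, min=5203776615319/839808000000, spread=1746635/53747712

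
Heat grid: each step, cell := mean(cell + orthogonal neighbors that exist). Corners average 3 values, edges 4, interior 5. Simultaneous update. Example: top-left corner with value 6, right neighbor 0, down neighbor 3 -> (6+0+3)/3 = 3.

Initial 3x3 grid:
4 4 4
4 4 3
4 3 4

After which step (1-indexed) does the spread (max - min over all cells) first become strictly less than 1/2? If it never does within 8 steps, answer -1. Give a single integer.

Step 1: max=4, min=10/3, spread=2/3
Step 2: max=4, min=287/80, spread=33/80
  -> spread < 1/2 first at step 2
Step 3: max=349/90, min=3883/1080, spread=61/216
Step 4: max=10439/2700, min=237761/64800, spread=511/2592
Step 5: max=137599/36000, min=14322067/3888000, spread=4309/31104
Step 6: max=18508763/4860000, min=865736249/233280000, spread=36295/373248
Step 7: max=4421464169/1166400000, min=52102029403/13996800000, spread=305773/4478976
Step 8: max=44113424503/11664000000, min=3135917329841/839808000000, spread=2575951/53747712

Answer: 2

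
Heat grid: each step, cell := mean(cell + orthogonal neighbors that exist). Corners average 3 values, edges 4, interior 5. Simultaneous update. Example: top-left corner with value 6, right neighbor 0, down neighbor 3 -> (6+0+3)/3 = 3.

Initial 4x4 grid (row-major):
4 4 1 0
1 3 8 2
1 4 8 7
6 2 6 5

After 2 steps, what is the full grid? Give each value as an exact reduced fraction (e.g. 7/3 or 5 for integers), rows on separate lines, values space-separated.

Answer: 11/4 53/16 233/80 17/6
49/16 69/20 9/2 303/80
237/80 217/50 507/100 447/80
7/2 327/80 447/80 67/12

Derivation:
After step 1:
  3 3 13/4 1
  9/4 4 22/5 17/4
  3 18/5 33/5 11/2
  3 9/2 21/4 6
After step 2:
  11/4 53/16 233/80 17/6
  49/16 69/20 9/2 303/80
  237/80 217/50 507/100 447/80
  7/2 327/80 447/80 67/12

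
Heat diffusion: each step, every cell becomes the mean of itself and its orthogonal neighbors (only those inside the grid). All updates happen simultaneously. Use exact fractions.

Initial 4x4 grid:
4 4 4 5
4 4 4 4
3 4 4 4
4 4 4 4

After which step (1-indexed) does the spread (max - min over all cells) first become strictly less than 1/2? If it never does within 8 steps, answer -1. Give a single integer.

Step 1: max=13/3, min=11/3, spread=2/3
Step 2: max=77/18, min=449/120, spread=193/360
Step 3: max=905/216, min=4109/1080, spread=52/135
  -> spread < 1/2 first at step 3
Step 4: max=26963/6480, min=415157/108000, spread=102679/324000
Step 5: max=4007233/972000, min=3749357/972000, spread=64469/243000
Step 6: max=119610709/29160000, min=113125613/29160000, spread=810637/3645000
Step 7: max=713883023/174960000, min=3405924899/874800000, spread=20436277/109350000
Step 8: max=21337330169/5248800000, min=102565369109/26244000000, spread=515160217/3280500000

Answer: 3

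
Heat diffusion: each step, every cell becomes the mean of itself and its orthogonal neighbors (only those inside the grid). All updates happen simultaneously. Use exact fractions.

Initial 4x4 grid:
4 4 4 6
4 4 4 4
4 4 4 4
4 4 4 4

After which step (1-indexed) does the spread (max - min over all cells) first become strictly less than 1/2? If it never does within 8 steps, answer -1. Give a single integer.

Answer: 3

Derivation:
Step 1: max=14/3, min=4, spread=2/3
Step 2: max=41/9, min=4, spread=5/9
Step 3: max=473/108, min=4, spread=41/108
  -> spread < 1/2 first at step 3
Step 4: max=14003/3240, min=4, spread=1043/3240
Step 5: max=414353/97200, min=4, spread=25553/97200
Step 6: max=12335459/2916000, min=36079/9000, spread=645863/2916000
Step 7: max=367561691/87480000, min=240971/60000, spread=16225973/87480000
Step 8: max=10975077983/2624400000, min=108701/27000, spread=409340783/2624400000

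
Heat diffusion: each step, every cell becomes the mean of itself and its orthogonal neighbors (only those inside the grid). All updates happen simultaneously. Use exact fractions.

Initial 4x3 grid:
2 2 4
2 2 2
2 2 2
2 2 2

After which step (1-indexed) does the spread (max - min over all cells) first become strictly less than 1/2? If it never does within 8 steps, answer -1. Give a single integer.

Answer: 3

Derivation:
Step 1: max=8/3, min=2, spread=2/3
Step 2: max=23/9, min=2, spread=5/9
Step 3: max=257/108, min=2, spread=41/108
  -> spread < 1/2 first at step 3
Step 4: max=30137/12960, min=2, spread=4217/12960
Step 5: max=1764349/777600, min=7279/3600, spread=38417/155520
Step 6: max=104512211/46656000, min=146597/72000, spread=1903471/9331200
Step 7: max=6199709089/2799360000, min=4435759/2160000, spread=18038617/111974400
Step 8: max=369191382851/167961600000, min=401726759/194400000, spread=883978523/6718464000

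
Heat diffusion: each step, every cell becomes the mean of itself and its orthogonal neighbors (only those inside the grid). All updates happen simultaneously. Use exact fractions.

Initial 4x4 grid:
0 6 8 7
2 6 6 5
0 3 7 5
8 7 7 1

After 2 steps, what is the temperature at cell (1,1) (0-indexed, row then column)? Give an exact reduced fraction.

Step 1: cell (1,1) = 23/5
Step 2: cell (1,1) = 113/25
Full grid after step 2:
  29/9 1141/240 1489/240 115/18
  751/240 113/25 291/50 1399/240
  297/80 243/50 133/25 1211/240
  29/6 427/80 1301/240 43/9

Answer: 113/25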